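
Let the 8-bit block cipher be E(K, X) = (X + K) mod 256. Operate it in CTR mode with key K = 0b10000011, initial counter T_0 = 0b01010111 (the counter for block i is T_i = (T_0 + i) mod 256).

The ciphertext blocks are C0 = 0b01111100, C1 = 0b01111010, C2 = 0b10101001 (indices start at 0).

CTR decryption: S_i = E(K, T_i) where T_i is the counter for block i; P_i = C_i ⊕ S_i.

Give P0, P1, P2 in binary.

P0 = 0b10100110, P1 = 0b10100001, P2 = 0b01110101

P0: T = 0b01010111, S = E(K, T) = 0b11011010; 0b01111100 ⊕ 0b11011010 = 0b10100110.
P1: T = 0b01011000, S = E(K, T) = 0b11011011; 0b01111010 ⊕ 0b11011011 = 0b10100001.
P2: T = 0b01011001, S = E(K, T) = 0b11011100; 0b10101001 ⊕ 0b11011100 = 0b01110101.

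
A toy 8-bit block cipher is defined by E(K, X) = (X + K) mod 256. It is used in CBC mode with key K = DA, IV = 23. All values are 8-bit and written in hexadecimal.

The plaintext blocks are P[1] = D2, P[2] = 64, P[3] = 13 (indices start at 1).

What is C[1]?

C[1] = CB

CBC encryption: C_i = E(K, P_i ⊕ C_{i−1}), with C_{0} = IV.
C[1]: P[1] ⊕ 23 = F1; E(K, F1) = CB.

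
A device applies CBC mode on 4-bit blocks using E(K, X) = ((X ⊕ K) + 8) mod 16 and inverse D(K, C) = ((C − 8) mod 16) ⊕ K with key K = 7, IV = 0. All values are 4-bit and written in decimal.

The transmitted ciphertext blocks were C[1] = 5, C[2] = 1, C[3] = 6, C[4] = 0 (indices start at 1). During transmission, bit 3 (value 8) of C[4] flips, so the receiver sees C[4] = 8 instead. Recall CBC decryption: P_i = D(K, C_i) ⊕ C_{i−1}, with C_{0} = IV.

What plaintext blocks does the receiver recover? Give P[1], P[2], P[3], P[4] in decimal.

Only C[4] changed, to 8. In CBC, a change in C_i garbles P_i and flips the same bit in P_{i+1}. Decrypting the received ciphertext:
P[1]: D(K, 5) = 10; 10 ⊕ 0 = 10.
P[2]: D(K, 1) = 14; 14 ⊕ 5 = 11.
P[3]: D(K, 6) = 9; 9 ⊕ 1 = 8.
P[4]: D(K, 8) = 7; 7 ⊕ 6 = 1.
Blocks that differ from the original plaintext: P[4].

P[1] = 10, P[2] = 11, P[3] = 8, P[4] = 1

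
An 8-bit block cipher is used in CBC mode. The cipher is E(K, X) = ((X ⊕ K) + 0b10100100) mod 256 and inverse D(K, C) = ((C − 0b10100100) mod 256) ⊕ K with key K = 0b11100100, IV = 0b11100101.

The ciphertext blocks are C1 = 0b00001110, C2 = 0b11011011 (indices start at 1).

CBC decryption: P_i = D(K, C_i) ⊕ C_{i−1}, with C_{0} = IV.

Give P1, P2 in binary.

P1: D(K, 0b00001110) = 0b10001110; 0b10001110 ⊕ 0b11100101 = 0b01101011.
P2: D(K, 0b11011011) = 0b11010011; 0b11010011 ⊕ 0b00001110 = 0b11011101.

P1 = 0b01101011, P2 = 0b11011101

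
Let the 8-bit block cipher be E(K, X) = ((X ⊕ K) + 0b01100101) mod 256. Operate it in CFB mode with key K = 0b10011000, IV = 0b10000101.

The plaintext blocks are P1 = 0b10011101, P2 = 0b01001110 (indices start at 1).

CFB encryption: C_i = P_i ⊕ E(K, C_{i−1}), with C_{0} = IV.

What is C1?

C1: E(K, 0b10000101) = 0b10000010; 0b10011101 ⊕ 0b10000010 = 0b00011111.

C1 = 0b00011111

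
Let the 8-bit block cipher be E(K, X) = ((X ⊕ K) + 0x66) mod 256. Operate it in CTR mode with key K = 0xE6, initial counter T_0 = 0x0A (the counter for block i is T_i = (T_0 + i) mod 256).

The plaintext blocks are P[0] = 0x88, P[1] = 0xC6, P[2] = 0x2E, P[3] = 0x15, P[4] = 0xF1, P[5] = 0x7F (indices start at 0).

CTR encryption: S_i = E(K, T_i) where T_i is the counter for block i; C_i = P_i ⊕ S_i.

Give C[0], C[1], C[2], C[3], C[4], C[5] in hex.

C[0] = 0xDA, C[1] = 0x95, C[2] = 0x7E, C[3] = 0x44, C[4] = 0xBF, C[5] = 0x30

C[0]: T = 0x0A, S = E(K, T) = 0x52; 0x88 ⊕ 0x52 = 0xDA.
C[1]: T = 0x0B, S = E(K, T) = 0x53; 0xC6 ⊕ 0x53 = 0x95.
C[2]: T = 0x0C, S = E(K, T) = 0x50; 0x2E ⊕ 0x50 = 0x7E.
C[3]: T = 0x0D, S = E(K, T) = 0x51; 0x15 ⊕ 0x51 = 0x44.
C[4]: T = 0x0E, S = E(K, T) = 0x4E; 0xF1 ⊕ 0x4E = 0xBF.
C[5]: T = 0x0F, S = E(K, T) = 0x4F; 0x7F ⊕ 0x4F = 0x30.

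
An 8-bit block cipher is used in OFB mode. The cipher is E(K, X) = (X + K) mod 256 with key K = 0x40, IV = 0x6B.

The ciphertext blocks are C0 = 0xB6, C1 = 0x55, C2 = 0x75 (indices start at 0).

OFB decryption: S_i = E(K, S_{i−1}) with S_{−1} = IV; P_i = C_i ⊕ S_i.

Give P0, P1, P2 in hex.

P0: S = E(K, 0x6B) = 0xAB; 0xB6 ⊕ 0xAB = 0x1D.
P1: S = E(K, 0xAB) = 0xEB; 0x55 ⊕ 0xEB = 0xBE.
P2: S = E(K, 0xEB) = 0x2B; 0x75 ⊕ 0x2B = 0x5E.

P0 = 0x1D, P1 = 0xBE, P2 = 0x5E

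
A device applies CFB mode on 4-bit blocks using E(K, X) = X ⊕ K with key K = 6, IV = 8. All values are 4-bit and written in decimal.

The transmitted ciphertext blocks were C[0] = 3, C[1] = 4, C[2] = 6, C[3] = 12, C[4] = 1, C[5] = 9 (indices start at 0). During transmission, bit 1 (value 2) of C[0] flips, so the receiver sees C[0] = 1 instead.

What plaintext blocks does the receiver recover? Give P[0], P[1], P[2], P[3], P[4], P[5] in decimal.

CFB decryption: P_i = C_i ⊕ E(K, C_{i−1}), with C_{−1} = IV.
Only C[0] changed, to 1. In CFB, a change in C_i flips the same bit in P_i and garbles P_{i+1}. Decrypting the received ciphertext:
P[0]: E(K, 8) = 14; 1 ⊕ 14 = 15.
P[1]: E(K, 1) = 7; 4 ⊕ 7 = 3.
P[2]: E(K, 4) = 2; 6 ⊕ 2 = 4.
P[3]: E(K, 6) = 0; 12 ⊕ 0 = 12.
P[4]: E(K, 12) = 10; 1 ⊕ 10 = 11.
P[5]: E(K, 1) = 7; 9 ⊕ 7 = 14.
Blocks that differ from the original plaintext: P[0], P[1].

P[0] = 15, P[1] = 3, P[2] = 4, P[3] = 12, P[4] = 11, P[5] = 14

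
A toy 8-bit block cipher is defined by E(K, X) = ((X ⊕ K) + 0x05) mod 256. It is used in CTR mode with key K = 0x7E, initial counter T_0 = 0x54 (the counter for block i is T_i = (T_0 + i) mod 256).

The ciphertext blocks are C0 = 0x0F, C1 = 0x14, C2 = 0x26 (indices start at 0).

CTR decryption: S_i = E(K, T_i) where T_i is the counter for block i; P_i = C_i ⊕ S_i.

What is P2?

P2: T = 0x56, S = E(K, T) = 0x2D; 0x26 ⊕ 0x2D = 0x0B.

P2 = 0x0B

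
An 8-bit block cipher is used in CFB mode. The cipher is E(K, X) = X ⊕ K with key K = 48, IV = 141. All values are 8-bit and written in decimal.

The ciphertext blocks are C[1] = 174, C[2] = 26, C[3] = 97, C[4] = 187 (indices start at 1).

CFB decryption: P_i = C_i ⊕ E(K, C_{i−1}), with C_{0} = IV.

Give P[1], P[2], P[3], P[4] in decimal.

P[1]: E(K, 141) = 189; 174 ⊕ 189 = 19.
P[2]: E(K, 174) = 158; 26 ⊕ 158 = 132.
P[3]: E(K, 26) = 42; 97 ⊕ 42 = 75.
P[4]: E(K, 97) = 81; 187 ⊕ 81 = 234.

P[1] = 19, P[2] = 132, P[3] = 75, P[4] = 234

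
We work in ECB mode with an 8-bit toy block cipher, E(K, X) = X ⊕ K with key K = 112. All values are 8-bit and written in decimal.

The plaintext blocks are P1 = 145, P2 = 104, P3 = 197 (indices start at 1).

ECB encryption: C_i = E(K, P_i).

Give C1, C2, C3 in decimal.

C1: E(K, 145) = 225.
C2: E(K, 104) = 24.
C3: E(K, 197) = 181.

C1 = 225, C2 = 24, C3 = 181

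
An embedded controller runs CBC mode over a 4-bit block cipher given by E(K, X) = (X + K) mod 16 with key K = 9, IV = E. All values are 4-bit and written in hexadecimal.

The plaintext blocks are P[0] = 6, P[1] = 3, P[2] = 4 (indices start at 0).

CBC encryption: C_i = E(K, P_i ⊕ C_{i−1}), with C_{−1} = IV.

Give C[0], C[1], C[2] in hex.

C[0]: P[0] ⊕ E = 8; E(K, 8) = 1.
C[1]: P[1] ⊕ 1 = 2; E(K, 2) = B.
C[2]: P[2] ⊕ B = F; E(K, F) = 8.

C[0] = 1, C[1] = B, C[2] = 8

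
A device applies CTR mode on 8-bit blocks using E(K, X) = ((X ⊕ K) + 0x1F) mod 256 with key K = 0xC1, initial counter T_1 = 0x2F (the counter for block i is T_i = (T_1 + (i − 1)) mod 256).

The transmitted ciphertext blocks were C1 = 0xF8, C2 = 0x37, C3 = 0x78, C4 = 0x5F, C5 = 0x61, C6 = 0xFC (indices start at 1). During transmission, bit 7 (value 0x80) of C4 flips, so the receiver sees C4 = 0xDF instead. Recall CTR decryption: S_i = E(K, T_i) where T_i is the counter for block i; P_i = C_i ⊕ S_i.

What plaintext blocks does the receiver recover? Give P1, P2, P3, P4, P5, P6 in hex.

Only C4 changed, to 0xDF. In CTR, a change in C_i flips the same bit in P_i only; the keystream is unaffected. Decrypting the received ciphertext:
P1: T = 0x2F, S = E(K, T) = 0x0D; 0xF8 ⊕ 0x0D = 0xF5.
P2: T = 0x30, S = E(K, T) = 0x10; 0x37 ⊕ 0x10 = 0x27.
P3: T = 0x31, S = E(K, T) = 0x0F; 0x78 ⊕ 0x0F = 0x77.
P4: T = 0x32, S = E(K, T) = 0x12; 0xDF ⊕ 0x12 = 0xCD.
P5: T = 0x33, S = E(K, T) = 0x11; 0x61 ⊕ 0x11 = 0x70.
P6: T = 0x34, S = E(K, T) = 0x14; 0xFC ⊕ 0x14 = 0xE8.
Blocks that differ from the original plaintext: P4.

P1 = 0xF5, P2 = 0x27, P3 = 0x77, P4 = 0xCD, P5 = 0x70, P6 = 0xE8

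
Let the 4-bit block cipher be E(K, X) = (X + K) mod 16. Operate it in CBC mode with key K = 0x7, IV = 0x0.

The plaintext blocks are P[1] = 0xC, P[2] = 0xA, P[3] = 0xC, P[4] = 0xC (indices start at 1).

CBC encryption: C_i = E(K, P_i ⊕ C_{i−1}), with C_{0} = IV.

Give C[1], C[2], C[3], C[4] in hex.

C[1] = 0x3, C[2] = 0x0, C[3] = 0x3, C[4] = 0x6

C[1]: P[1] ⊕ 0x0 = 0xC; E(K, 0xC) = 0x3.
C[2]: P[2] ⊕ 0x3 = 0x9; E(K, 0x9) = 0x0.
C[3]: P[3] ⊕ 0x0 = 0xC; E(K, 0xC) = 0x3.
C[4]: P[4] ⊕ 0x3 = 0xF; E(K, 0xF) = 0x6.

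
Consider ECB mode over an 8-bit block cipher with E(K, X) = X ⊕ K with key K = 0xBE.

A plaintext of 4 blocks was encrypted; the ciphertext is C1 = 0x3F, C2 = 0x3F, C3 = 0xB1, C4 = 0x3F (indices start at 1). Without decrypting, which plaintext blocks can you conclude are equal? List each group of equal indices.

P1 = P2 = P4

ECB encrypts each block independently with the same key, so equal ciphertext blocks imply equal plaintext blocks.
C1 = C2 = C4 = 0x3F, so P1 = P2 = P4.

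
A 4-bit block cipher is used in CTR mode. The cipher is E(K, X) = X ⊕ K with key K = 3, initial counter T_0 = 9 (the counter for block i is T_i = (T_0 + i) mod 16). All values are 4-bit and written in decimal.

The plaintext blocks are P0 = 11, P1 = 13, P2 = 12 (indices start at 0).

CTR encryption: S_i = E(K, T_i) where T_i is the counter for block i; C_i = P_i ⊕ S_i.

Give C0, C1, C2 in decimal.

C0: T = 9, S = E(K, T) = 10; 11 ⊕ 10 = 1.
C1: T = 10, S = E(K, T) = 9; 13 ⊕ 9 = 4.
C2: T = 11, S = E(K, T) = 8; 12 ⊕ 8 = 4.

C0 = 1, C1 = 4, C2 = 4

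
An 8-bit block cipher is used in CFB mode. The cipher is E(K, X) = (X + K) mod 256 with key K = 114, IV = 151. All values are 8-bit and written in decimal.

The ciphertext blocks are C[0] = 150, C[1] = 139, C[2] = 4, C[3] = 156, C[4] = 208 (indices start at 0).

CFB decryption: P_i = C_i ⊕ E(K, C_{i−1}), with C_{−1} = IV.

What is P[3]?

P[3] = 234

P[3]: E(K, 4) = 118; 156 ⊕ 118 = 234.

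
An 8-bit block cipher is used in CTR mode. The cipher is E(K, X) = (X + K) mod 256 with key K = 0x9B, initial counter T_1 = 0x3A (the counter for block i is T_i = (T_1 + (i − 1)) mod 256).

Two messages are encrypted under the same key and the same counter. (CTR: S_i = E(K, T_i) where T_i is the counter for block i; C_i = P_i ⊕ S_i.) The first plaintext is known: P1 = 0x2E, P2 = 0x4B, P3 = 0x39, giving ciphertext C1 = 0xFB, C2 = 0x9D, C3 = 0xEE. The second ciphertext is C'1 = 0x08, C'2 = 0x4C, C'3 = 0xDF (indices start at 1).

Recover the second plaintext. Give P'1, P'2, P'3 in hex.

P'1 = 0xDD, P'2 = 0x9A, P'3 = 0x08

In CTR with a reused counter, both messages share the same keystream S_i, so C_i ⊕ C'_i = P_i ⊕ P'_i and thus P'_i = P_i ⊕ C_i ⊕ C'_i.
P'1: 0x2E ⊕ 0xFB ⊕ 0x08 = 0xDD.
P'2: 0x4B ⊕ 0x9D ⊕ 0x4C = 0x9A.
P'3: 0x39 ⊕ 0xEE ⊕ 0xDF = 0x08.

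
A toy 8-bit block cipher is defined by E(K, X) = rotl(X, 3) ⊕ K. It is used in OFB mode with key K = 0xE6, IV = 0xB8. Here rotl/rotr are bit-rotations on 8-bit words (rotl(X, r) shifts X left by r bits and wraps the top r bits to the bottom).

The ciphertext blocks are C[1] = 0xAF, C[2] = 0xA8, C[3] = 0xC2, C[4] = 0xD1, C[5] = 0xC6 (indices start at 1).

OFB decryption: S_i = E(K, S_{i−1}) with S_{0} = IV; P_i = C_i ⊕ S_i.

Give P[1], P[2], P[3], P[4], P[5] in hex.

P[1]: S = E(K, 0xB8) = 0x23; 0xAF ⊕ 0x23 = 0x8C.
P[2]: S = E(K, 0x23) = 0xFF; 0xA8 ⊕ 0xFF = 0x57.
P[3]: S = E(K, 0xFF) = 0x19; 0xC2 ⊕ 0x19 = 0xDB.
P[4]: S = E(K, 0x19) = 0x2E; 0xD1 ⊕ 0x2E = 0xFF.
P[5]: S = E(K, 0x2E) = 0x97; 0xC6 ⊕ 0x97 = 0x51.

P[1] = 0x8C, P[2] = 0x57, P[3] = 0xDB, P[4] = 0xFF, P[5] = 0x51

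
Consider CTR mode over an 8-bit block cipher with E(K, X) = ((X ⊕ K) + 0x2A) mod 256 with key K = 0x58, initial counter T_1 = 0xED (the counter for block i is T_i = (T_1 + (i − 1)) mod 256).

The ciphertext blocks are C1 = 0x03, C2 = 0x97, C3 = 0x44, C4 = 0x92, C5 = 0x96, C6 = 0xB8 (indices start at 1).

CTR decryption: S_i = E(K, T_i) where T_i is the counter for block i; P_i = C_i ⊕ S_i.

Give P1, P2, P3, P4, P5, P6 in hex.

P1: T = 0xED, S = E(K, T) = 0xDF; 0x03 ⊕ 0xDF = 0xDC.
P2: T = 0xEE, S = E(K, T) = 0xE0; 0x97 ⊕ 0xE0 = 0x77.
P3: T = 0xEF, S = E(K, T) = 0xE1; 0x44 ⊕ 0xE1 = 0xA5.
P4: T = 0xF0, S = E(K, T) = 0xD2; 0x92 ⊕ 0xD2 = 0x40.
P5: T = 0xF1, S = E(K, T) = 0xD3; 0x96 ⊕ 0xD3 = 0x45.
P6: T = 0xF2, S = E(K, T) = 0xD4; 0xB8 ⊕ 0xD4 = 0x6C.

P1 = 0xDC, P2 = 0x77, P3 = 0xA5, P4 = 0x40, P5 = 0x45, P6 = 0x6C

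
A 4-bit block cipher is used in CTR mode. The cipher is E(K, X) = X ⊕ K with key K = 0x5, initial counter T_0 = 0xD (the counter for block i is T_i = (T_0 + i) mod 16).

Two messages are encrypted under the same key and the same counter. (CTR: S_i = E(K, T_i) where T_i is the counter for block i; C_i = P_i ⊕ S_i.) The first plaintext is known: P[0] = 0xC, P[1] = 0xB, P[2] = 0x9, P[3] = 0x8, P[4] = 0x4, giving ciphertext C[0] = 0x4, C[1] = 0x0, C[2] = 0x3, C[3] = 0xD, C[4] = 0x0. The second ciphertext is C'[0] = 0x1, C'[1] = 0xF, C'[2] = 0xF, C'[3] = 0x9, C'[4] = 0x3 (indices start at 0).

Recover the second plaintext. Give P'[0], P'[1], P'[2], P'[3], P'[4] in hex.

In CTR with a reused counter, both messages share the same keystream S_i, so C_i ⊕ C'_i = P_i ⊕ P'_i and thus P'_i = P_i ⊕ C_i ⊕ C'_i.
P'[0]: 0xC ⊕ 0x4 ⊕ 0x1 = 0x9.
P'[1]: 0xB ⊕ 0x0 ⊕ 0xF = 0x4.
P'[2]: 0x9 ⊕ 0x3 ⊕ 0xF = 0x5.
P'[3]: 0x8 ⊕ 0xD ⊕ 0x9 = 0xC.
P'[4]: 0x4 ⊕ 0x0 ⊕ 0x3 = 0x7.

P'[0] = 0x9, P'[1] = 0x4, P'[2] = 0x5, P'[3] = 0xC, P'[4] = 0x7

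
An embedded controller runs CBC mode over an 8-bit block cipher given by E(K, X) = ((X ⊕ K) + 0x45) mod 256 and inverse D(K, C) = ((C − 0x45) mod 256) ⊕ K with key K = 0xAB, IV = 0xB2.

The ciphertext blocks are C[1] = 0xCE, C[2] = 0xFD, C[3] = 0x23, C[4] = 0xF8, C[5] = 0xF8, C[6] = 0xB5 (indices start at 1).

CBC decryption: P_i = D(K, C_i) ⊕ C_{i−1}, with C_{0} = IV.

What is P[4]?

P[4] = 0x3B

P[4]: D(K, 0xF8) = 0x18; 0x18 ⊕ 0x23 = 0x3B.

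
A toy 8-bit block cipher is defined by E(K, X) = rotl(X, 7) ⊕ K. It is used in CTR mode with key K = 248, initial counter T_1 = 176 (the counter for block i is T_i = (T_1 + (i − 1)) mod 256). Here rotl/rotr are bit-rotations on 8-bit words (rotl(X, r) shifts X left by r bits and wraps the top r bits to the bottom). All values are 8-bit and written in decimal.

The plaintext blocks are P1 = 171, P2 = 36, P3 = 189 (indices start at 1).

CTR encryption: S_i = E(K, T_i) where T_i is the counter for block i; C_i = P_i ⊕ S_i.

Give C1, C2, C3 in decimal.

C1: T = 176, S = E(K, T) = 160; 171 ⊕ 160 = 11.
C2: T = 177, S = E(K, T) = 32; 36 ⊕ 32 = 4.
C3: T = 178, S = E(K, T) = 161; 189 ⊕ 161 = 28.

C1 = 11, C2 = 4, C3 = 28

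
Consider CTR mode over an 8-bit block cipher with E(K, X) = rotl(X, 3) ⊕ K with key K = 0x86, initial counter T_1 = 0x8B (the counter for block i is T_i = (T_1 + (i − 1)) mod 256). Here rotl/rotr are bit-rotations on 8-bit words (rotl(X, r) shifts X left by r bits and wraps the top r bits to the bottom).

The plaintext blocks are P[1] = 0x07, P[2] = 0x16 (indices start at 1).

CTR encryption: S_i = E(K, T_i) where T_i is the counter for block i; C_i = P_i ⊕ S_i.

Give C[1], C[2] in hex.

C[1]: T = 0x8B, S = E(K, T) = 0xDA; 0x07 ⊕ 0xDA = 0xDD.
C[2]: T = 0x8C, S = E(K, T) = 0xE2; 0x16 ⊕ 0xE2 = 0xF4.

C[1] = 0xDD, C[2] = 0xF4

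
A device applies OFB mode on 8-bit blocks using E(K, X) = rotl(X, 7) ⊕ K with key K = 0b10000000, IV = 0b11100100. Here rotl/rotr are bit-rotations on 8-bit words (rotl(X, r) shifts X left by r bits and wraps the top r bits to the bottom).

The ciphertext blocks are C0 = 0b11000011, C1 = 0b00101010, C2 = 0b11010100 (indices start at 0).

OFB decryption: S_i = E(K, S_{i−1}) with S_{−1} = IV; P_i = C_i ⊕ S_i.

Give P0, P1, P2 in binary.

P0 = 0b00110001, P1 = 0b11010011, P2 = 0b10101000

P0: S = E(K, 0b11100100) = 0b11110010; 0b11000011 ⊕ 0b11110010 = 0b00110001.
P1: S = E(K, 0b11110010) = 0b11111001; 0b00101010 ⊕ 0b11111001 = 0b11010011.
P2: S = E(K, 0b11111001) = 0b01111100; 0b11010100 ⊕ 0b01111100 = 0b10101000.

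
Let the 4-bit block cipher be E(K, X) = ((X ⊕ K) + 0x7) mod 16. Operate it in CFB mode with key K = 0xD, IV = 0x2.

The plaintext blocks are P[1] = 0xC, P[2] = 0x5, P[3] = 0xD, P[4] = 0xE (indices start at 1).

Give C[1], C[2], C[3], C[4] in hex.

C[1] = 0xA, C[2] = 0xB, C[3] = 0x0, C[4] = 0xA

CFB encryption: C_i = P_i ⊕ E(K, C_{i−1}), with C_{0} = IV.
C[1]: E(K, 0x2) = 0x6; 0xC ⊕ 0x6 = 0xA.
C[2]: E(K, 0xA) = 0xE; 0x5 ⊕ 0xE = 0xB.
C[3]: E(K, 0xB) = 0xD; 0xD ⊕ 0xD = 0x0.
C[4]: E(K, 0x0) = 0x4; 0xE ⊕ 0x4 = 0xA.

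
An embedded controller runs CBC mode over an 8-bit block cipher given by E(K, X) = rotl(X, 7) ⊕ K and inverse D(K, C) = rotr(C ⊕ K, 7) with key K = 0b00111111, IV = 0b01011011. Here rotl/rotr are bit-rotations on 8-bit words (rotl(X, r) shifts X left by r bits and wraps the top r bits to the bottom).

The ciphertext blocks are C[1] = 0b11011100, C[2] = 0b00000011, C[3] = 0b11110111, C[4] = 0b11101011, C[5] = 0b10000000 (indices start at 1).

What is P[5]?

P[5] = 0b10010100

CBC decryption: P_i = D(K, C_i) ⊕ C_{i−1}, with C_{0} = IV.
P[5]: D(K, 0b10000000) = 0b01111111; 0b01111111 ⊕ 0b11101011 = 0b10010100.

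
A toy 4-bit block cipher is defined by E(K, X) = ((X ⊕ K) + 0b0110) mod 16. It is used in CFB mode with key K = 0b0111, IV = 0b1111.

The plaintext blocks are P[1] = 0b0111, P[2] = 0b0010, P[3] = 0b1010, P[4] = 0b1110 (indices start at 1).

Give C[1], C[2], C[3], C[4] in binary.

C[1] = 0b1001, C[2] = 0b0110, C[3] = 0b1101, C[4] = 0b1110

CFB encryption: C_i = P_i ⊕ E(K, C_{i−1}), with C_{0} = IV.
C[1]: E(K, 0b1111) = 0b1110; 0b0111 ⊕ 0b1110 = 0b1001.
C[2]: E(K, 0b1001) = 0b0100; 0b0010 ⊕ 0b0100 = 0b0110.
C[3]: E(K, 0b0110) = 0b0111; 0b1010 ⊕ 0b0111 = 0b1101.
C[4]: E(K, 0b1101) = 0b0000; 0b1110 ⊕ 0b0000 = 0b1110.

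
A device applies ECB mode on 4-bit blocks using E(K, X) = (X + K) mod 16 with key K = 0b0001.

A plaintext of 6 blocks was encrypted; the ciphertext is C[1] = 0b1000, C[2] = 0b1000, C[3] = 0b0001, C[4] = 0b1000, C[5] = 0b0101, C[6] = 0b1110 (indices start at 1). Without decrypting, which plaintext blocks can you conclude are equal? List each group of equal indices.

P[1] = P[2] = P[4]

ECB encrypts each block independently with the same key, so equal ciphertext blocks imply equal plaintext blocks.
C[1] = C[2] = C[4] = 0b1000, so P[1] = P[2] = P[4].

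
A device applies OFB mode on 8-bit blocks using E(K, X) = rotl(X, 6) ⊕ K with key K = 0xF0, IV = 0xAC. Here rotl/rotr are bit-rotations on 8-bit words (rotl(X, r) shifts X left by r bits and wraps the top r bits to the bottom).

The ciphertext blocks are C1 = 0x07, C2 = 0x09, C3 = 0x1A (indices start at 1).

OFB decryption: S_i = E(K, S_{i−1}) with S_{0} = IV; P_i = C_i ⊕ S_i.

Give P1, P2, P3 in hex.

P1 = 0xDC, P2 = 0x0F, P3 = 0x6B

P1: S = E(K, 0xAC) = 0xDB; 0x07 ⊕ 0xDB = 0xDC.
P2: S = E(K, 0xDB) = 0x06; 0x09 ⊕ 0x06 = 0x0F.
P3: S = E(K, 0x06) = 0x71; 0x1A ⊕ 0x71 = 0x6B.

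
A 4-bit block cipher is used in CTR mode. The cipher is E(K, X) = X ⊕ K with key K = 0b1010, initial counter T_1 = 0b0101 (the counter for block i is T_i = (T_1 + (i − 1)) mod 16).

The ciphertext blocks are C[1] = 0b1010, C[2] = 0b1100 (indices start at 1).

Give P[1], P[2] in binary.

CTR decryption: S_i = E(K, T_i) where T_i is the counter for block i; P_i = C_i ⊕ S_i.
P[1]: T = 0b0101, S = E(K, T) = 0b1111; 0b1010 ⊕ 0b1111 = 0b0101.
P[2]: T = 0b0110, S = E(K, T) = 0b1100; 0b1100 ⊕ 0b1100 = 0b0000.

P[1] = 0b0101, P[2] = 0b0000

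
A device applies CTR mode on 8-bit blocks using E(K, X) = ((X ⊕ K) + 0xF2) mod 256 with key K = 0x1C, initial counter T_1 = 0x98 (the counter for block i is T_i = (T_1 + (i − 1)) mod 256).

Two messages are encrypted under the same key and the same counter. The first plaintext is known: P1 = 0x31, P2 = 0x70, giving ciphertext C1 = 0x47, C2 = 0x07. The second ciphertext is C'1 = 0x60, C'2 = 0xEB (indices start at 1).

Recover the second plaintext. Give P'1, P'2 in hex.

P'1 = 0x16, P'2 = 0x9C

In CTR with a reused counter, both messages share the same keystream S_i, so C_i ⊕ C'_i = P_i ⊕ P'_i and thus P'_i = P_i ⊕ C_i ⊕ C'_i.
P'1: 0x31 ⊕ 0x47 ⊕ 0x60 = 0x16.
P'2: 0x70 ⊕ 0x07 ⊕ 0xEB = 0x9C.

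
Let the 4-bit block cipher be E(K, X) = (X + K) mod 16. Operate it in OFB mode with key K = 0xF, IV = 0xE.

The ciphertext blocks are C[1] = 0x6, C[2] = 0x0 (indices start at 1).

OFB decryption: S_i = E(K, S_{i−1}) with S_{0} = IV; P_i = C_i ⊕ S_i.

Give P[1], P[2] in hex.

P[1]: S = E(K, 0xE) = 0xD; 0x6 ⊕ 0xD = 0xB.
P[2]: S = E(K, 0xD) = 0xC; 0x0 ⊕ 0xC = 0xC.

P[1] = 0xB, P[2] = 0xC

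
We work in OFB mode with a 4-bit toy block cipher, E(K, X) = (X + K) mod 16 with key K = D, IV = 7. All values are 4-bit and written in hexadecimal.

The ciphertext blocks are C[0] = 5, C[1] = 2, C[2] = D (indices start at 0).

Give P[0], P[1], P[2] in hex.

OFB decryption: S_i = E(K, S_{i−1}) with S_{−1} = IV; P_i = C_i ⊕ S_i.
P[0]: S = E(K, 7) = 4; 5 ⊕ 4 = 1.
P[1]: S = E(K, 4) = 1; 2 ⊕ 1 = 3.
P[2]: S = E(K, 1) = E; D ⊕ E = 3.

P[0] = 1, P[1] = 3, P[2] = 3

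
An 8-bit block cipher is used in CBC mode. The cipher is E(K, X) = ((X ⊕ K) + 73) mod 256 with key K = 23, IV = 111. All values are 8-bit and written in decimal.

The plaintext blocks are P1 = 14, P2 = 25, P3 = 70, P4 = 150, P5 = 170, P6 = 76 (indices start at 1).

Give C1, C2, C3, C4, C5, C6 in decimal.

CBC encryption: C_i = E(K, P_i ⊕ C_{i−1}), with C_{0} = IV.
C1: P1 ⊕ 111 = 97; E(K, 97) = 191.
C2: P2 ⊕ 191 = 166; E(K, 166) = 250.
C3: P3 ⊕ 250 = 188; E(K, 188) = 244.
C4: P4 ⊕ 244 = 98; E(K, 98) = 190.
C5: P5 ⊕ 190 = 20; E(K, 20) = 76.
C6: P6 ⊕ 76 = 0; E(K, 0) = 96.

C1 = 191, C2 = 250, C3 = 244, C4 = 190, C5 = 76, C6 = 96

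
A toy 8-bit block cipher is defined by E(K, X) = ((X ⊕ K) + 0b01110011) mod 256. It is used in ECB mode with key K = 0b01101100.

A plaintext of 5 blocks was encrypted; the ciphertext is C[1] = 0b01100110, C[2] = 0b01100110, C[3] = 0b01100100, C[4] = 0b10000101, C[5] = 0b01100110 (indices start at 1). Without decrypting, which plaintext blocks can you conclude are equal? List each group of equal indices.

ECB encrypts each block independently with the same key, so equal ciphertext blocks imply equal plaintext blocks.
C[1] = C[2] = C[5] = 0b01100110, so P[1] = P[2] = P[5].

P[1] = P[2] = P[5]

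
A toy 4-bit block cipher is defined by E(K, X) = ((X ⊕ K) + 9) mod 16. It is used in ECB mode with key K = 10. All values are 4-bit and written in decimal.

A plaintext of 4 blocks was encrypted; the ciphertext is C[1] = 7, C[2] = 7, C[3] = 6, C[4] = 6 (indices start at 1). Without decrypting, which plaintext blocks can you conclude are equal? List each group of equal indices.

P[1] = P[2]; P[3] = P[4]

ECB encrypts each block independently with the same key, so equal ciphertext blocks imply equal plaintext blocks.
C[1] = C[2] = 7, so P[1] = P[2].
C[3] = C[4] = 6, so P[3] = P[4].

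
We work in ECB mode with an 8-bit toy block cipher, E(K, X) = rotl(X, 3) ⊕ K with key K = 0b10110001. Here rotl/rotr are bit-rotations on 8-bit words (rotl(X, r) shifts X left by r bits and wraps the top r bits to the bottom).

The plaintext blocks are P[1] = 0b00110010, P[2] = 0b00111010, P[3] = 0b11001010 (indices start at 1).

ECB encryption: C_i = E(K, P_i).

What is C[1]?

C[1] = 0b00100000

C[1]: E(K, 0b00110010) = 0b00100000.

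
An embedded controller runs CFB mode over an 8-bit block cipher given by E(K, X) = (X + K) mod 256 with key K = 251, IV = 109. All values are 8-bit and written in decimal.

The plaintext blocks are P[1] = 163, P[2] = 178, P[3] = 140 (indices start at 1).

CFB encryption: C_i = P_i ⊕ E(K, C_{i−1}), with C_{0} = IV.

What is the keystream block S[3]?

111

C[1]: E(K, 109) = 104; 163 ⊕ 104 = 203.
C[2]: E(K, 203) = 198; 178 ⊕ 198 = 116.
C[3]: E(K, 116) = 111; 140 ⊕ 111 = 227.
So S[3] = 111.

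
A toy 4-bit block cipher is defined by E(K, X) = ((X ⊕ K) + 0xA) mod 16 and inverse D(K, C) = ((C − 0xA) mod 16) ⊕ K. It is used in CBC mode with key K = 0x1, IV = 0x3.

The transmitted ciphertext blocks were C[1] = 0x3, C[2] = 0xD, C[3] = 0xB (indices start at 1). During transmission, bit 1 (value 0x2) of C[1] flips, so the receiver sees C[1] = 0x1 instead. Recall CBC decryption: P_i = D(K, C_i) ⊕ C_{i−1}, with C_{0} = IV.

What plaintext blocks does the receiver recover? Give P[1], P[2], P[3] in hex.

Only C[1] changed, to 0x1. In CBC, a change in C_i garbles P_i and flips the same bit in P_{i+1}. Decrypting the received ciphertext:
P[1]: D(K, 0x1) = 0x6; 0x6 ⊕ 0x3 = 0x5.
P[2]: D(K, 0xD) = 0x2; 0x2 ⊕ 0x1 = 0x3.
P[3]: D(K, 0xB) = 0x0; 0x0 ⊕ 0xD = 0xD.
Blocks that differ from the original plaintext: P[1], P[2].

P[1] = 0x5, P[2] = 0x3, P[3] = 0xD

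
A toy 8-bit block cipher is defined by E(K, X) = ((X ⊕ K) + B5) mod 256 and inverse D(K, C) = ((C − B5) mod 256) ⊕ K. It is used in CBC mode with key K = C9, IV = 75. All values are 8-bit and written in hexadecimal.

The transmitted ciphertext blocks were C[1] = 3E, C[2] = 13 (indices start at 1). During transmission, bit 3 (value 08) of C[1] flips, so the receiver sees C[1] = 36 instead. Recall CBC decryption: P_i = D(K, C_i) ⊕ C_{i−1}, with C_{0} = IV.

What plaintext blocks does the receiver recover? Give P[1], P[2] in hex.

P[1] = 3D, P[2] = A1

Only C[1] changed, to 36. In CBC, a change in C_i garbles P_i and flips the same bit in P_{i+1}. Decrypting the received ciphertext:
P[1]: D(K, 36) = 48; 48 ⊕ 75 = 3D.
P[2]: D(K, 13) = 97; 97 ⊕ 36 = A1.
Blocks that differ from the original plaintext: P[1], P[2].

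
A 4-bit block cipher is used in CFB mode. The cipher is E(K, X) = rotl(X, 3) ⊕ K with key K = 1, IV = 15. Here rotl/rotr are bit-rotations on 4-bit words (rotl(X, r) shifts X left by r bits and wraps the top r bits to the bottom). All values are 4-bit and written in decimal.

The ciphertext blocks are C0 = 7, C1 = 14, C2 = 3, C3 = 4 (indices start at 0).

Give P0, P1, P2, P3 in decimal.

P0 = 9, P1 = 4, P2 = 5, P3 = 12

CFB decryption: P_i = C_i ⊕ E(K, C_{i−1}), with C_{−1} = IV.
P0: E(K, 15) = 14; 7 ⊕ 14 = 9.
P1: E(K, 7) = 10; 14 ⊕ 10 = 4.
P2: E(K, 14) = 6; 3 ⊕ 6 = 5.
P3: E(K, 3) = 8; 4 ⊕ 8 = 12.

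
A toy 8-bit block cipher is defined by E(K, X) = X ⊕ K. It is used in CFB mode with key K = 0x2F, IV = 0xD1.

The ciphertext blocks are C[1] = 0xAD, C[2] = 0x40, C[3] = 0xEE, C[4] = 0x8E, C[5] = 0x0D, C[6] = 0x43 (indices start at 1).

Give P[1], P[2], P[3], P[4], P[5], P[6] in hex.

CFB decryption: P_i = C_i ⊕ E(K, C_{i−1}), with C_{0} = IV.
P[1]: E(K, 0xD1) = 0xFE; 0xAD ⊕ 0xFE = 0x53.
P[2]: E(K, 0xAD) = 0x82; 0x40 ⊕ 0x82 = 0xC2.
P[3]: E(K, 0x40) = 0x6F; 0xEE ⊕ 0x6F = 0x81.
P[4]: E(K, 0xEE) = 0xC1; 0x8E ⊕ 0xC1 = 0x4F.
P[5]: E(K, 0x8E) = 0xA1; 0x0D ⊕ 0xA1 = 0xAC.
P[6]: E(K, 0x0D) = 0x22; 0x43 ⊕ 0x22 = 0x61.

P[1] = 0x53, P[2] = 0xC2, P[3] = 0x81, P[4] = 0x4F, P[5] = 0xAC, P[6] = 0x61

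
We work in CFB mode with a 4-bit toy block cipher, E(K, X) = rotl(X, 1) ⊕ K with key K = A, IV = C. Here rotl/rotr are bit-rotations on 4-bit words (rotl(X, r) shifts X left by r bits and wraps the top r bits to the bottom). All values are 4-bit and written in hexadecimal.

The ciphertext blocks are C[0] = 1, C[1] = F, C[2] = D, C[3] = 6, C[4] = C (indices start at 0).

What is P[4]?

P[4] = A

CFB decryption: P_i = C_i ⊕ E(K, C_{i−1}), with C_{−1} = IV.
P[4]: E(K, 6) = 6; C ⊕ 6 = A.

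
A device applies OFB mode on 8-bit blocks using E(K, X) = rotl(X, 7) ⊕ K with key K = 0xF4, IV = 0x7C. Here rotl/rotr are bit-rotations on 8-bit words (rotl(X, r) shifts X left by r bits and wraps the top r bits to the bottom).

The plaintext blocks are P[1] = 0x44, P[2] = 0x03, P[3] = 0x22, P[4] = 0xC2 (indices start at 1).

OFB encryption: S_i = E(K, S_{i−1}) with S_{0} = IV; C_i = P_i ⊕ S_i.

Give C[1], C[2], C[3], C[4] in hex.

C[1]: S = E(K, 0x7C) = 0xCA; 0x44 ⊕ 0xCA = 0x8E.
C[2]: S = E(K, 0xCA) = 0x91; 0x03 ⊕ 0x91 = 0x92.
C[3]: S = E(K, 0x91) = 0x3C; 0x22 ⊕ 0x3C = 0x1E.
C[4]: S = E(K, 0x3C) = 0xEA; 0xC2 ⊕ 0xEA = 0x28.

C[1] = 0x8E, C[2] = 0x92, C[3] = 0x1E, C[4] = 0x28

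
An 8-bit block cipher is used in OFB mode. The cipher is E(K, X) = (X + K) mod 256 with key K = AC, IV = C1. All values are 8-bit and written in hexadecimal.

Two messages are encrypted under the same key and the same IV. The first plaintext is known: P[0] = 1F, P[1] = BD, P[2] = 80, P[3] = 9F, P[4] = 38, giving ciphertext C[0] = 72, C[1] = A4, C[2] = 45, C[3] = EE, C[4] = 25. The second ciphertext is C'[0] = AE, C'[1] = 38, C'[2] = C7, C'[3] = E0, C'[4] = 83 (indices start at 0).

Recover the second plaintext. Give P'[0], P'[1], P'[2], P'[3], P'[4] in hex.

In OFB with a reused IV, both messages share the same keystream S_i, so C_i ⊕ C'_i = P_i ⊕ P'_i and thus P'_i = P_i ⊕ C_i ⊕ C'_i.
P'[0]: 1F ⊕ 72 ⊕ AE = C3.
P'[1]: BD ⊕ A4 ⊕ 38 = 21.
P'[2]: 80 ⊕ 45 ⊕ C7 = 02.
P'[3]: 9F ⊕ EE ⊕ E0 = 91.
P'[4]: 38 ⊕ 25 ⊕ 83 = 9E.

P'[0] = C3, P'[1] = 21, P'[2] = 02, P'[3] = 91, P'[4] = 9E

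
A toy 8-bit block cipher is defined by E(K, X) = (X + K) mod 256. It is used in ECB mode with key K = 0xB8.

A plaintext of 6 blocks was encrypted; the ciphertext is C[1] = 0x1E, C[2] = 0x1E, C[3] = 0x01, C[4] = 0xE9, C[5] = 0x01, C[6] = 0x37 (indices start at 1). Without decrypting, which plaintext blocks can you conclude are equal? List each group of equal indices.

P[1] = P[2]; P[3] = P[5]

ECB encrypts each block independently with the same key, so equal ciphertext blocks imply equal plaintext blocks.
C[1] = C[2] = 0x1E, so P[1] = P[2].
C[3] = C[5] = 0x01, so P[3] = P[5].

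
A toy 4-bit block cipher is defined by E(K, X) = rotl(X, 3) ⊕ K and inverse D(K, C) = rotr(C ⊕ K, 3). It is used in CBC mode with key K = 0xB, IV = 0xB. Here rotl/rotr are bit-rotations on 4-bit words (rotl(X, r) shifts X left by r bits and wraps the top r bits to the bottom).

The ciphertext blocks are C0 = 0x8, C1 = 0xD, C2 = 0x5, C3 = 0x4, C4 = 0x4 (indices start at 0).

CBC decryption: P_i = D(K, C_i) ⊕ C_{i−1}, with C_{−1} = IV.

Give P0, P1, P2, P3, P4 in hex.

P0 = 0xD, P1 = 0x4, P2 = 0x0, P3 = 0xA, P4 = 0xB

P0: D(K, 0x8) = 0x6; 0x6 ⊕ 0xB = 0xD.
P1: D(K, 0xD) = 0xC; 0xC ⊕ 0x8 = 0x4.
P2: D(K, 0x5) = 0xD; 0xD ⊕ 0xD = 0x0.
P3: D(K, 0x4) = 0xF; 0xF ⊕ 0x5 = 0xA.
P4: D(K, 0x4) = 0xF; 0xF ⊕ 0x4 = 0xB.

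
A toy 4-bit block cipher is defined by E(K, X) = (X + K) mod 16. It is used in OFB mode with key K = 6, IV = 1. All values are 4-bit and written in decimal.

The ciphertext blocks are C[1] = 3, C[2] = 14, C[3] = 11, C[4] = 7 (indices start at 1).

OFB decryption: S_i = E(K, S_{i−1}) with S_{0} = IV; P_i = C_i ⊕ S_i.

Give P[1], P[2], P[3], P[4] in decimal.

P[1]: S = E(K, 1) = 7; 3 ⊕ 7 = 4.
P[2]: S = E(K, 7) = 13; 14 ⊕ 13 = 3.
P[3]: S = E(K, 13) = 3; 11 ⊕ 3 = 8.
P[4]: S = E(K, 3) = 9; 7 ⊕ 9 = 14.

P[1] = 4, P[2] = 3, P[3] = 8, P[4] = 14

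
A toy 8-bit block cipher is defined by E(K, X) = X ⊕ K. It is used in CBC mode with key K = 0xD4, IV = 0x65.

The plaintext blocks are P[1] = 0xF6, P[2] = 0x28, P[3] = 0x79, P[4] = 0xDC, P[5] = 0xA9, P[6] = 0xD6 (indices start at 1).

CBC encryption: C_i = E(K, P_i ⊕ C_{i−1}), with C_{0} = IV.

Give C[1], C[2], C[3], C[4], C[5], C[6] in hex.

C[1]: P[1] ⊕ 0x65 = 0x93; E(K, 0x93) = 0x47.
C[2]: P[2] ⊕ 0x47 = 0x6F; E(K, 0x6F) = 0xBB.
C[3]: P[3] ⊕ 0xBB = 0xC2; E(K, 0xC2) = 0x16.
C[4]: P[4] ⊕ 0x16 = 0xCA; E(K, 0xCA) = 0x1E.
C[5]: P[5] ⊕ 0x1E = 0xB7; E(K, 0xB7) = 0x63.
C[6]: P[6] ⊕ 0x63 = 0xB5; E(K, 0xB5) = 0x61.

C[1] = 0x47, C[2] = 0xBB, C[3] = 0x16, C[4] = 0x1E, C[5] = 0x63, C[6] = 0x61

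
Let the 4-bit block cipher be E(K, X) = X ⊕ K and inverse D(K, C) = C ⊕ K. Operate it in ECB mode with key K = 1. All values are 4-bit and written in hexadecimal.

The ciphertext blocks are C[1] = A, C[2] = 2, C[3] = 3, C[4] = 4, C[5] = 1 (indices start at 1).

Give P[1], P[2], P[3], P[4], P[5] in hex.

P[1] = B, P[2] = 3, P[3] = 2, P[4] = 5, P[5] = 0

ECB decryption: P_i = D(K, C_i).
P[1]: D(K, A) = B.
P[2]: D(K, 2) = 3.
P[3]: D(K, 3) = 2.
P[4]: D(K, 4) = 5.
P[5]: D(K, 1) = 0.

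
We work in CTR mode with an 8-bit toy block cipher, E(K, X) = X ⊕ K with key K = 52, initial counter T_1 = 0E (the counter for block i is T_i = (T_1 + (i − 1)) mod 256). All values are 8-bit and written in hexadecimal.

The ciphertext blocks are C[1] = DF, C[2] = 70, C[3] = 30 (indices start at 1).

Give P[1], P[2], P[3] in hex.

CTR decryption: S_i = E(K, T_i) where T_i is the counter for block i; P_i = C_i ⊕ S_i.
P[1]: T = 0E, S = E(K, T) = 5C; DF ⊕ 5C = 83.
P[2]: T = 0F, S = E(K, T) = 5D; 70 ⊕ 5D = 2D.
P[3]: T = 10, S = E(K, T) = 42; 30 ⊕ 42 = 72.

P[1] = 83, P[2] = 2D, P[3] = 72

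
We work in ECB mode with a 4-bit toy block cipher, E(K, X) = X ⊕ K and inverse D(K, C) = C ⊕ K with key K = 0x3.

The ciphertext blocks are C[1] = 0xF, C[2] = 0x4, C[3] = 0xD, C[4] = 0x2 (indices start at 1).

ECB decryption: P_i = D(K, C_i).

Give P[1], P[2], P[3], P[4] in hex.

P[1] = 0xC, P[2] = 0x7, P[3] = 0xE, P[4] = 0x1

P[1]: D(K, 0xF) = 0xC.
P[2]: D(K, 0x4) = 0x7.
P[3]: D(K, 0xD) = 0xE.
P[4]: D(K, 0x2) = 0x1.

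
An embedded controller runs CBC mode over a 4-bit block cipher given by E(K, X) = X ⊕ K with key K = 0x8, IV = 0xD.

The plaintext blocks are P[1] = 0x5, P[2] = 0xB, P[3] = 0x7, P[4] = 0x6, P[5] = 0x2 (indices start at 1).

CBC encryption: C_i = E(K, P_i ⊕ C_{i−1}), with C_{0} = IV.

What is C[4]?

C[1]: P[1] ⊕ 0xD = 0x8; E(K, 0x8) = 0x0.
C[2]: P[2] ⊕ 0x0 = 0xB; E(K, 0xB) = 0x3.
C[3]: P[3] ⊕ 0x3 = 0x4; E(K, 0x4) = 0xC.
C[4]: P[4] ⊕ 0xC = 0xA; E(K, 0xA) = 0x2.

C[4] = 0x2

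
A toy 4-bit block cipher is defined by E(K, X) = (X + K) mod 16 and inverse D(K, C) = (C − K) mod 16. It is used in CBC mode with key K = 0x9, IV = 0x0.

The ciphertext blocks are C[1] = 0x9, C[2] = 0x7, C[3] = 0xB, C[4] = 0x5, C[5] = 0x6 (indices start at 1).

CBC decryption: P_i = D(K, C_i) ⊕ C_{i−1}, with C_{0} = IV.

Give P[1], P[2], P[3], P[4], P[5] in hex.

P[1] = 0x0, P[2] = 0x7, P[3] = 0x5, P[4] = 0x7, P[5] = 0x8

P[1]: D(K, 0x9) = 0x0; 0x0 ⊕ 0x0 = 0x0.
P[2]: D(K, 0x7) = 0xE; 0xE ⊕ 0x9 = 0x7.
P[3]: D(K, 0xB) = 0x2; 0x2 ⊕ 0x7 = 0x5.
P[4]: D(K, 0x5) = 0xC; 0xC ⊕ 0xB = 0x7.
P[5]: D(K, 0x6) = 0xD; 0xD ⊕ 0x5 = 0x8.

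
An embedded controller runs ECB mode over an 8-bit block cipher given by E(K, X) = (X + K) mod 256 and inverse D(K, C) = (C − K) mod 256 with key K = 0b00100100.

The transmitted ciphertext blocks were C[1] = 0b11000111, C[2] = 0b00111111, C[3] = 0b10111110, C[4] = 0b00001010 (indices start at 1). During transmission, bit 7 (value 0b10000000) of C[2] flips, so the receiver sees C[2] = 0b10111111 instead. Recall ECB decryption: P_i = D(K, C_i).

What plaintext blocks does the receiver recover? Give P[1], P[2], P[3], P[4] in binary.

P[1] = 0b10100011, P[2] = 0b10011011, P[3] = 0b10011010, P[4] = 0b11100110

Only C[2] changed, to 0b10111111. In ECB, a change in C_i affects only P_i. Decrypting the received ciphertext:
P[1]: D(K, 0b11000111) = 0b10100011.
P[2]: D(K, 0b10111111) = 0b10011011.
P[3]: D(K, 0b10111110) = 0b10011010.
P[4]: D(K, 0b00001010) = 0b11100110.
Blocks that differ from the original plaintext: P[2].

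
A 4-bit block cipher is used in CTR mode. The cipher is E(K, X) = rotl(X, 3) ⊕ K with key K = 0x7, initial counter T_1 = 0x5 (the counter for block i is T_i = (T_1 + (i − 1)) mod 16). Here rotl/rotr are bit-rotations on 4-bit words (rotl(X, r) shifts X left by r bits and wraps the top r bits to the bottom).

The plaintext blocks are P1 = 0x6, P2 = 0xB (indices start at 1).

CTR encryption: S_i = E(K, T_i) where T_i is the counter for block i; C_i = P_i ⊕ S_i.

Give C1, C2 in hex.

C1: T = 0x5, S = E(K, T) = 0xD; 0x6 ⊕ 0xD = 0xB.
C2: T = 0x6, S = E(K, T) = 0x4; 0xB ⊕ 0x4 = 0xF.

C1 = 0xB, C2 = 0xF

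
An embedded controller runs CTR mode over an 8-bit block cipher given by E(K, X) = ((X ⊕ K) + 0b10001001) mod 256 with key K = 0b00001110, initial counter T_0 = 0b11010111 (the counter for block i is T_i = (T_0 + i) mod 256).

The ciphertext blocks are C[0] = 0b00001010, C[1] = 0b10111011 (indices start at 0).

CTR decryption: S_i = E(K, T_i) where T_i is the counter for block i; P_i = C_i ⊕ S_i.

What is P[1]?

P[1] = 0b11100100

P[1]: T = 0b11011000, S = E(K, T) = 0b01011111; 0b10111011 ⊕ 0b01011111 = 0b11100100.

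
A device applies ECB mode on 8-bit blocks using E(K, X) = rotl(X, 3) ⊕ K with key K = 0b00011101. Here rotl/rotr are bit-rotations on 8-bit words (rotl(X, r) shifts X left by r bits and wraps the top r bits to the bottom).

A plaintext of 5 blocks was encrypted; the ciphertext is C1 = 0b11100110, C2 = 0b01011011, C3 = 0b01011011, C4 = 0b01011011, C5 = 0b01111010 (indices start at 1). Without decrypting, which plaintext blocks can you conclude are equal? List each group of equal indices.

ECB encrypts each block independently with the same key, so equal ciphertext blocks imply equal plaintext blocks.
C2 = C3 = C4 = 0b01011011, so P2 = P3 = P4.

P2 = P3 = P4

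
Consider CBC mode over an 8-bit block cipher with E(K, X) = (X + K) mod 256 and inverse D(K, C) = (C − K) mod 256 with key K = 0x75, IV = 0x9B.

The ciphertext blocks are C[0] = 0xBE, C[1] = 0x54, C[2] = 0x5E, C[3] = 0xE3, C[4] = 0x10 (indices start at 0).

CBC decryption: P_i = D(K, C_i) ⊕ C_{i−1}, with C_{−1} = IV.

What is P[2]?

P[2] = 0xBD

P[2]: D(K, 0x5E) = 0xE9; 0xE9 ⊕ 0x54 = 0xBD.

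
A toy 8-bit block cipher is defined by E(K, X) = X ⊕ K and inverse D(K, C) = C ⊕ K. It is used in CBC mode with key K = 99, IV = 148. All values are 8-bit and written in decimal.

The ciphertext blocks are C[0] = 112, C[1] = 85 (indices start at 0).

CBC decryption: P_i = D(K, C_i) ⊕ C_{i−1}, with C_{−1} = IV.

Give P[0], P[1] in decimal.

P[0] = 135, P[1] = 70

P[0]: D(K, 112) = 19; 19 ⊕ 148 = 135.
P[1]: D(K, 85) = 54; 54 ⊕ 112 = 70.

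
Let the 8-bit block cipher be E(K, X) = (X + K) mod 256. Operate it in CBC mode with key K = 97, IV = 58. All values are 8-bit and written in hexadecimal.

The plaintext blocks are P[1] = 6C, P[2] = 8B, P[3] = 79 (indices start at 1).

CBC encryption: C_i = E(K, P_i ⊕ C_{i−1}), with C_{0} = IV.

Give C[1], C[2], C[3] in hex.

C[1] = CB, C[2] = D7, C[3] = 45

C[1]: P[1] ⊕ 58 = 34; E(K, 34) = CB.
C[2]: P[2] ⊕ CB = 40; E(K, 40) = D7.
C[3]: P[3] ⊕ D7 = AE; E(K, AE) = 45.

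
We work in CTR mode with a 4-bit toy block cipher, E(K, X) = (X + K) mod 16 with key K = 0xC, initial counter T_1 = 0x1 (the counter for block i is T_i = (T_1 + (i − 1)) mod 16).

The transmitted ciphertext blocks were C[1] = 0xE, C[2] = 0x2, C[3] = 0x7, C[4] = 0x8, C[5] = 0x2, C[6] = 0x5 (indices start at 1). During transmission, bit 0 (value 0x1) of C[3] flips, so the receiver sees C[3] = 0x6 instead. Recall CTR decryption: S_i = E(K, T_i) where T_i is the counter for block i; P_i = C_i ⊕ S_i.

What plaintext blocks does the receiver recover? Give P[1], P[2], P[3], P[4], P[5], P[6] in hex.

Only C[3] changed, to 0x6. In CTR, a change in C_i flips the same bit in P_i only; the keystream is unaffected. Decrypting the received ciphertext:
P[1]: T = 0x1, S = E(K, T) = 0xD; 0xE ⊕ 0xD = 0x3.
P[2]: T = 0x2, S = E(K, T) = 0xE; 0x2 ⊕ 0xE = 0xC.
P[3]: T = 0x3, S = E(K, T) = 0xF; 0x6 ⊕ 0xF = 0x9.
P[4]: T = 0x4, S = E(K, T) = 0x0; 0x8 ⊕ 0x0 = 0x8.
P[5]: T = 0x5, S = E(K, T) = 0x1; 0x2 ⊕ 0x1 = 0x3.
P[6]: T = 0x6, S = E(K, T) = 0x2; 0x5 ⊕ 0x2 = 0x7.
Blocks that differ from the original plaintext: P[3].

P[1] = 0x3, P[2] = 0xC, P[3] = 0x9, P[4] = 0x8, P[5] = 0x3, P[6] = 0x7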